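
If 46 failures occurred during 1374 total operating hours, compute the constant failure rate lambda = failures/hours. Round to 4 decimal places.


failures = 46
total_hours = 1374
lambda = 46 / 1374
lambda = 0.0335

0.0335


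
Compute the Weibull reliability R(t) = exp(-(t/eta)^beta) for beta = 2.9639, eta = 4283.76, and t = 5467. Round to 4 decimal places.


beta = 2.9639, eta = 4283.76, t = 5467
t/eta = 5467 / 4283.76 = 1.2762
(t/eta)^beta = 1.2762^2.9639 = 2.0604
R(t) = exp(-2.0604)
R(t) = 0.1274

0.1274


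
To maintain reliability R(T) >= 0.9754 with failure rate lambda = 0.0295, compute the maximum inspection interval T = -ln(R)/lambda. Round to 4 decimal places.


R_target = 0.9754
lambda = 0.0295
-ln(0.9754) = 0.0249
T = 0.0249 / 0.0295
T = 0.8443

0.8443


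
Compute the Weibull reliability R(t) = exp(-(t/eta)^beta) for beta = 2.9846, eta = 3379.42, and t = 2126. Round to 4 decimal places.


beta = 2.9846, eta = 3379.42, t = 2126
t/eta = 2126 / 3379.42 = 0.6291
(t/eta)^beta = 0.6291^2.9846 = 0.2508
R(t) = exp(-0.2508)
R(t) = 0.7782

0.7782


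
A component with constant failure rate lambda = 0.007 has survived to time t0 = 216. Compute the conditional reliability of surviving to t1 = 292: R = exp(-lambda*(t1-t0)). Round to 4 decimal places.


lambda = 0.007
t0 = 216, t1 = 292
t1 - t0 = 76
lambda * (t1-t0) = 0.007 * 76 = 0.532
R = exp(-0.532)
R = 0.5874

0.5874


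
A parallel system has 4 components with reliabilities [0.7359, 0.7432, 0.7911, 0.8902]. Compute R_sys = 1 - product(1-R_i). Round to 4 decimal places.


Components: [0.7359, 0.7432, 0.7911, 0.8902]
(1 - 0.7359) = 0.2641, running product = 0.2641
(1 - 0.7432) = 0.2568, running product = 0.0678
(1 - 0.7911) = 0.2089, running product = 0.0142
(1 - 0.8902) = 0.1098, running product = 0.0016
Product of (1-R_i) = 0.0016
R_sys = 1 - 0.0016 = 0.9984

0.9984


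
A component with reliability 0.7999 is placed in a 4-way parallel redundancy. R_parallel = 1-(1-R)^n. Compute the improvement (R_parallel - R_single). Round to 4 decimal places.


R_single = 0.7999, n = 4
1 - R_single = 0.2001
(1 - R_single)^n = 0.2001^4 = 0.0016
R_parallel = 1 - 0.0016 = 0.9984
Improvement = 0.9984 - 0.7999
Improvement = 0.1985

0.1985


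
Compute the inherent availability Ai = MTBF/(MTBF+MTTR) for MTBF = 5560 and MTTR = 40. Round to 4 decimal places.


MTBF = 5560
MTTR = 40
MTBF + MTTR = 5600
Ai = 5560 / 5600
Ai = 0.9929

0.9929


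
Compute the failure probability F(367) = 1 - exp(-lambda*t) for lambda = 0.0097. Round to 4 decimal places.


lambda = 0.0097, t = 367
lambda * t = 3.5599
exp(-3.5599) = 0.0284
F(t) = 1 - 0.0284
F(t) = 0.9716

0.9716


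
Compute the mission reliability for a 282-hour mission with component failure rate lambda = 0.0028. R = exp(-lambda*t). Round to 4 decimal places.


lambda = 0.0028
mission_time = 282
lambda * t = 0.0028 * 282 = 0.7896
R = exp(-0.7896)
R = 0.454

0.454


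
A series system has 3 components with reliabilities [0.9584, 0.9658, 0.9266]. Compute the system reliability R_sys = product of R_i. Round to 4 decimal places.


Components: [0.9584, 0.9658, 0.9266]
After component 1 (R=0.9584): product = 0.9584
After component 2 (R=0.9658): product = 0.9256
After component 3 (R=0.9266): product = 0.8577
R_sys = 0.8577

0.8577


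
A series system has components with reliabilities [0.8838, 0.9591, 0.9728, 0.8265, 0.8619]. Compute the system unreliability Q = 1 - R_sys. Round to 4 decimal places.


Components: [0.8838, 0.9591, 0.9728, 0.8265, 0.8619]
After component 1: product = 0.8838
After component 2: product = 0.8477
After component 3: product = 0.8246
After component 4: product = 0.6815
After component 5: product = 0.5874
R_sys = 0.5874
Q = 1 - 0.5874 = 0.4126

0.4126


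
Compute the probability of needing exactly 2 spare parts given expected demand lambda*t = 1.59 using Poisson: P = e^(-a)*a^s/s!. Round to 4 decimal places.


a = 1.59, s = 2
e^(-a) = e^(-1.59) = 0.2039
a^s = 1.59^2 = 2.5281
s! = 2
P = 0.2039 * 2.5281 / 2
P = 0.2578

0.2578


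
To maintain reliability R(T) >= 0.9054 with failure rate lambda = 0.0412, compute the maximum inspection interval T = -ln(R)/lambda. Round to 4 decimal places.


R_target = 0.9054
lambda = 0.0412
-ln(0.9054) = 0.0994
T = 0.0994 / 0.0412
T = 2.4121

2.4121


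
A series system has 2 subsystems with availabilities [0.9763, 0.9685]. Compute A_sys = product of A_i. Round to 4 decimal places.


Subsystems: [0.9763, 0.9685]
After subsystem 1 (A=0.9763): product = 0.9763
After subsystem 2 (A=0.9685): product = 0.9455
A_sys = 0.9455

0.9455


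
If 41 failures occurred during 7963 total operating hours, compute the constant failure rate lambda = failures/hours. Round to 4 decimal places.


failures = 41
total_hours = 7963
lambda = 41 / 7963
lambda = 0.0051

0.0051


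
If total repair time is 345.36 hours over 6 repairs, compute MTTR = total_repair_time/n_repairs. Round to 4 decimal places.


total_repair_time = 345.36
n_repairs = 6
MTTR = 345.36 / 6
MTTR = 57.56

57.56


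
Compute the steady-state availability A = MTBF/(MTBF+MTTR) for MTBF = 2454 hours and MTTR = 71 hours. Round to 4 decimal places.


MTBF = 2454
MTTR = 71
MTBF + MTTR = 2525
A = 2454 / 2525
A = 0.9719

0.9719


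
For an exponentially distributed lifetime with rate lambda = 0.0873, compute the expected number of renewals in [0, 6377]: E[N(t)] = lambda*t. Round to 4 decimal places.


lambda = 0.0873
t = 6377
E[N(t)] = lambda * t
E[N(t)] = 0.0873 * 6377
E[N(t)] = 556.7121

556.7121


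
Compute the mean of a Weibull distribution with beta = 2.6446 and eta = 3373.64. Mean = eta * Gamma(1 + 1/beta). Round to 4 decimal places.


beta = 2.6446, eta = 3373.64
1/beta = 0.3781
1 + 1/beta = 1.3781
Gamma(1.3781) = 0.8887
Mean = 3373.64 * 0.8887
Mean = 2998.0704

2998.0704


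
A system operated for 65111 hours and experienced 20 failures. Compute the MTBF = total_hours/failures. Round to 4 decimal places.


total_hours = 65111
failures = 20
MTBF = 65111 / 20
MTBF = 3255.55

3255.55


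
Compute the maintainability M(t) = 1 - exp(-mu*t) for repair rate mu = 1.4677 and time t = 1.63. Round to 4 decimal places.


mu = 1.4677, t = 1.63
mu * t = 1.4677 * 1.63 = 2.3924
exp(-2.3924) = 0.0914
M(t) = 1 - 0.0914
M(t) = 0.9086

0.9086


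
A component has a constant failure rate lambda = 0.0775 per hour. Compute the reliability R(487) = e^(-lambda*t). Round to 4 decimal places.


lambda = 0.0775
t = 487
lambda * t = 37.7425
R(t) = e^(-37.7425)
R(t) = 0.0

0.0


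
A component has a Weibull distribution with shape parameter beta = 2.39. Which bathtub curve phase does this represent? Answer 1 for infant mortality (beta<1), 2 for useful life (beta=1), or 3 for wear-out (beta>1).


beta = 2.39
Compare beta to 1:
beta < 1 => infant mortality (phase 1)
beta = 1 => useful life (phase 2)
beta > 1 => wear-out (phase 3)
Since beta = 2.39, this is wear-out (increasing failure rate)
Phase = 3

3


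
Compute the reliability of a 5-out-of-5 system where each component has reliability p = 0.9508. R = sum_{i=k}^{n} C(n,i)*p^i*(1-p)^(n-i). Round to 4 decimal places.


k = 5, n = 5, p = 0.9508
i=5: C(5,5)=1 * 0.9508^5 * 0.0492^0 = 0.777
R = sum of terms = 0.777

0.777


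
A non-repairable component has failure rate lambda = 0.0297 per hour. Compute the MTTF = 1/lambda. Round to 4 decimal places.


lambda = 0.0297
MTTF = 1 / 0.0297
MTTF = 33.67

33.67


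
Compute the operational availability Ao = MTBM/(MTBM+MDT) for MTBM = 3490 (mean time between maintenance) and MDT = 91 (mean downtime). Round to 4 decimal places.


MTBM = 3490
MDT = 91
MTBM + MDT = 3581
Ao = 3490 / 3581
Ao = 0.9746

0.9746


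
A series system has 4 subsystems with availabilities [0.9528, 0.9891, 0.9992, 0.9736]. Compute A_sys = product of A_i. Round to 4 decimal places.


Subsystems: [0.9528, 0.9891, 0.9992, 0.9736]
After subsystem 1 (A=0.9528): product = 0.9528
After subsystem 2 (A=0.9891): product = 0.9424
After subsystem 3 (A=0.9992): product = 0.9417
After subsystem 4 (A=0.9736): product = 0.9168
A_sys = 0.9168

0.9168


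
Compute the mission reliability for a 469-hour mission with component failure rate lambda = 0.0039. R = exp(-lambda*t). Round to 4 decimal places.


lambda = 0.0039
mission_time = 469
lambda * t = 0.0039 * 469 = 1.8291
R = exp(-1.8291)
R = 0.1606

0.1606


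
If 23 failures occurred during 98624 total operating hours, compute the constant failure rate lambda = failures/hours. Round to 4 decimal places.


failures = 23
total_hours = 98624
lambda = 23 / 98624
lambda = 0.0002

0.0002


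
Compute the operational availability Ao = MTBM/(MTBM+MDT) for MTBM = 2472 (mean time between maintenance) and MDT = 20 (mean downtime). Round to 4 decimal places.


MTBM = 2472
MDT = 20
MTBM + MDT = 2492
Ao = 2472 / 2492
Ao = 0.992

0.992


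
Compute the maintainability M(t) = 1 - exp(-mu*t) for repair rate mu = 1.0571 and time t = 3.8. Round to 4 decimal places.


mu = 1.0571, t = 3.8
mu * t = 1.0571 * 3.8 = 4.017
exp(-4.017) = 0.018
M(t) = 1 - 0.018
M(t) = 0.982

0.982


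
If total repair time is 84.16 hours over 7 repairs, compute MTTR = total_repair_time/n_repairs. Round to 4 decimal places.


total_repair_time = 84.16
n_repairs = 7
MTTR = 84.16 / 7
MTTR = 12.0229

12.0229


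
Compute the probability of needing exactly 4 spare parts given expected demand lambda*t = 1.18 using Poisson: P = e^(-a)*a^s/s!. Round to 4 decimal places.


a = 1.18, s = 4
e^(-a) = e^(-1.18) = 0.3073
a^s = 1.18^4 = 1.9388
s! = 24
P = 0.3073 * 1.9388 / 24
P = 0.0248

0.0248


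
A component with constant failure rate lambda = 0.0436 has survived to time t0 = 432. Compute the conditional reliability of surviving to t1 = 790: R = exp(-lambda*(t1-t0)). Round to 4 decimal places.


lambda = 0.0436
t0 = 432, t1 = 790
t1 - t0 = 358
lambda * (t1-t0) = 0.0436 * 358 = 15.6088
R = exp(-15.6088)
R = 0.0

0.0


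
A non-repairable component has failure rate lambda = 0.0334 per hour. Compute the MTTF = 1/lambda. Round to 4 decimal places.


lambda = 0.0334
MTTF = 1 / 0.0334
MTTF = 29.9401

29.9401


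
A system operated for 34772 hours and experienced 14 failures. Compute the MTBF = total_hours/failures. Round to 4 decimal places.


total_hours = 34772
failures = 14
MTBF = 34772 / 14
MTBF = 2483.7143

2483.7143


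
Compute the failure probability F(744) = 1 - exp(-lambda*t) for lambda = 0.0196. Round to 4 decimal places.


lambda = 0.0196, t = 744
lambda * t = 14.5824
exp(-14.5824) = 0.0
F(t) = 1 - 0.0
F(t) = 1.0

1.0


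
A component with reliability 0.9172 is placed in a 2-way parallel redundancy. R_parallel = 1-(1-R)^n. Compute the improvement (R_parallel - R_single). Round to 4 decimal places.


R_single = 0.9172, n = 2
1 - R_single = 0.0828
(1 - R_single)^n = 0.0828^2 = 0.0069
R_parallel = 1 - 0.0069 = 0.9931
Improvement = 0.9931 - 0.9172
Improvement = 0.0759

0.0759


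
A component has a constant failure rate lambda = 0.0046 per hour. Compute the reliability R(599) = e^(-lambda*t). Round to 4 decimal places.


lambda = 0.0046
t = 599
lambda * t = 2.7554
R(t) = e^(-2.7554)
R(t) = 0.0636

0.0636


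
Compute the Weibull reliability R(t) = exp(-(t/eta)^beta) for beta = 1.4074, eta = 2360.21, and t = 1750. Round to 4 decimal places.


beta = 1.4074, eta = 2360.21, t = 1750
t/eta = 1750 / 2360.21 = 0.7415
(t/eta)^beta = 0.7415^1.4074 = 0.6564
R(t) = exp(-0.6564)
R(t) = 0.5187

0.5187


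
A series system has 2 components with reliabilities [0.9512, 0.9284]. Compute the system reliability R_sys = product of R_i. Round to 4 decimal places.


Components: [0.9512, 0.9284]
After component 1 (R=0.9512): product = 0.9512
After component 2 (R=0.9284): product = 0.8831
R_sys = 0.8831

0.8831


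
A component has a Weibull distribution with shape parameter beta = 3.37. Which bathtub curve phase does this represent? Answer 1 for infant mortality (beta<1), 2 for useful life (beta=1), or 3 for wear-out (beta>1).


beta = 3.37
Compare beta to 1:
beta < 1 => infant mortality (phase 1)
beta = 1 => useful life (phase 2)
beta > 1 => wear-out (phase 3)
Since beta = 3.37, this is wear-out (increasing failure rate)
Phase = 3

3


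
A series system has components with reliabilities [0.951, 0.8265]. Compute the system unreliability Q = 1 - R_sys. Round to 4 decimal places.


Components: [0.951, 0.8265]
After component 1: product = 0.951
After component 2: product = 0.786
R_sys = 0.786
Q = 1 - 0.786 = 0.214

0.214


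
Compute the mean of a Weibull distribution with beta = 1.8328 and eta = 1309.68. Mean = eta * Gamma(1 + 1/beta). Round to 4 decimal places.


beta = 1.8328, eta = 1309.68
1/beta = 0.5456
1 + 1/beta = 1.5456
Gamma(1.5456) = 0.8886
Mean = 1309.68 * 0.8886
Mean = 1163.7233

1163.7233


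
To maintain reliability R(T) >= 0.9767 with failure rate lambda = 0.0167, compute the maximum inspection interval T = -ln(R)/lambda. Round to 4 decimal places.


R_target = 0.9767
lambda = 0.0167
-ln(0.9767) = 0.0236
T = 0.0236 / 0.0167
T = 1.4117

1.4117


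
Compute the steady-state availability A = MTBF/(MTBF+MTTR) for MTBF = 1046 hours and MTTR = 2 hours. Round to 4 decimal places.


MTBF = 1046
MTTR = 2
MTBF + MTTR = 1048
A = 1046 / 1048
A = 0.9981

0.9981


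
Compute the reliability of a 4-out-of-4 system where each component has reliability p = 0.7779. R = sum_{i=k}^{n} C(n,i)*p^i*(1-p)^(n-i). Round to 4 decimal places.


k = 4, n = 4, p = 0.7779
i=4: C(4,4)=1 * 0.7779^4 * 0.2221^0 = 0.3662
R = sum of terms = 0.3662

0.3662


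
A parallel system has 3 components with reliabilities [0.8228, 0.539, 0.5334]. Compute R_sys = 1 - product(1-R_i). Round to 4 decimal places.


Components: [0.8228, 0.539, 0.5334]
(1 - 0.8228) = 0.1772, running product = 0.1772
(1 - 0.539) = 0.461, running product = 0.0817
(1 - 0.5334) = 0.4666, running product = 0.0381
Product of (1-R_i) = 0.0381
R_sys = 1 - 0.0381 = 0.9619

0.9619


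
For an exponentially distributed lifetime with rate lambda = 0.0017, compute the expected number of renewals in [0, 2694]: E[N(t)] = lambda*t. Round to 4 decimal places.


lambda = 0.0017
t = 2694
E[N(t)] = lambda * t
E[N(t)] = 0.0017 * 2694
E[N(t)] = 4.5798

4.5798


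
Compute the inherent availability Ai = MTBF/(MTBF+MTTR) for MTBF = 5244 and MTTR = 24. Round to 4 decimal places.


MTBF = 5244
MTTR = 24
MTBF + MTTR = 5268
Ai = 5244 / 5268
Ai = 0.9954

0.9954


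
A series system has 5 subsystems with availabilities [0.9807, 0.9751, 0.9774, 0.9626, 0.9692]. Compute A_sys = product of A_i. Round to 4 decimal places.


Subsystems: [0.9807, 0.9751, 0.9774, 0.9626, 0.9692]
After subsystem 1 (A=0.9807): product = 0.9807
After subsystem 2 (A=0.9751): product = 0.9563
After subsystem 3 (A=0.9774): product = 0.9347
After subsystem 4 (A=0.9626): product = 0.8997
After subsystem 5 (A=0.9692): product = 0.872
A_sys = 0.872

0.872


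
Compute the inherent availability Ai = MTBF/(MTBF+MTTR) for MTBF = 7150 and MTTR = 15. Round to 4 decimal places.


MTBF = 7150
MTTR = 15
MTBF + MTTR = 7165
Ai = 7150 / 7165
Ai = 0.9979

0.9979


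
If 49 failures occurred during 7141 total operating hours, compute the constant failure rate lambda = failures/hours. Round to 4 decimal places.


failures = 49
total_hours = 7141
lambda = 49 / 7141
lambda = 0.0069

0.0069


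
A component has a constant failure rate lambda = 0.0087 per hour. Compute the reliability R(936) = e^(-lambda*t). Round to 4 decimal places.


lambda = 0.0087
t = 936
lambda * t = 8.1432
R(t) = e^(-8.1432)
R(t) = 0.0003

0.0003


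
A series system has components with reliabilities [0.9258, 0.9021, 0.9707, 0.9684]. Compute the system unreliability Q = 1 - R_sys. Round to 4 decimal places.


Components: [0.9258, 0.9021, 0.9707, 0.9684]
After component 1: product = 0.9258
After component 2: product = 0.8352
After component 3: product = 0.8107
After component 4: product = 0.7851
R_sys = 0.7851
Q = 1 - 0.7851 = 0.2149

0.2149


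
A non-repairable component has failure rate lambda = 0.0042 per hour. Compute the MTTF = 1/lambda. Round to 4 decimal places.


lambda = 0.0042
MTTF = 1 / 0.0042
MTTF = 238.0952

238.0952


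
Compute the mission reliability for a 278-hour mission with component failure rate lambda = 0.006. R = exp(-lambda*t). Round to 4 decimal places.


lambda = 0.006
mission_time = 278
lambda * t = 0.006 * 278 = 1.668
R = exp(-1.668)
R = 0.1886

0.1886


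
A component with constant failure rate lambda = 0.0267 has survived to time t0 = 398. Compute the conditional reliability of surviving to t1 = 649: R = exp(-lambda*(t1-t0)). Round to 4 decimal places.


lambda = 0.0267
t0 = 398, t1 = 649
t1 - t0 = 251
lambda * (t1-t0) = 0.0267 * 251 = 6.7017
R = exp(-6.7017)
R = 0.0012

0.0012


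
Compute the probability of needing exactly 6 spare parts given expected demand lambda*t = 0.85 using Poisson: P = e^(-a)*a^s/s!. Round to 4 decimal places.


a = 0.85, s = 6
e^(-a) = e^(-0.85) = 0.4274
a^s = 0.85^6 = 0.3771
s! = 720
P = 0.4274 * 0.3771 / 720
P = 0.0002

0.0002


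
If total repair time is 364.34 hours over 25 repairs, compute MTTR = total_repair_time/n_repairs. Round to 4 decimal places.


total_repair_time = 364.34
n_repairs = 25
MTTR = 364.34 / 25
MTTR = 14.5736

14.5736


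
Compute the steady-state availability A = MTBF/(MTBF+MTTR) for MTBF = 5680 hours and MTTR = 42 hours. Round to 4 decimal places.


MTBF = 5680
MTTR = 42
MTBF + MTTR = 5722
A = 5680 / 5722
A = 0.9927

0.9927


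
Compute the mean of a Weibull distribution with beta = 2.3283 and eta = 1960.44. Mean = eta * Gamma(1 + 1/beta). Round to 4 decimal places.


beta = 2.3283, eta = 1960.44
1/beta = 0.4295
1 + 1/beta = 1.4295
Gamma(1.4295) = 0.8861
Mean = 1960.44 * 0.8861
Mean = 1737.0482

1737.0482


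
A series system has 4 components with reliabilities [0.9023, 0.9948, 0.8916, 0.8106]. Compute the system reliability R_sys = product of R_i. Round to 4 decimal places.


Components: [0.9023, 0.9948, 0.8916, 0.8106]
After component 1 (R=0.9023): product = 0.9023
After component 2 (R=0.9948): product = 0.8976
After component 3 (R=0.8916): product = 0.8003
After component 4 (R=0.8106): product = 0.6487
R_sys = 0.6487

0.6487


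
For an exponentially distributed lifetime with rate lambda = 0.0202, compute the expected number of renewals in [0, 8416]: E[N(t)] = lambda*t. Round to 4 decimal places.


lambda = 0.0202
t = 8416
E[N(t)] = lambda * t
E[N(t)] = 0.0202 * 8416
E[N(t)] = 170.0032

170.0032


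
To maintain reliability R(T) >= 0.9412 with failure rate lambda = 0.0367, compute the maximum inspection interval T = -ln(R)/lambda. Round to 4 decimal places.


R_target = 0.9412
lambda = 0.0367
-ln(0.9412) = 0.0606
T = 0.0606 / 0.0367
T = 1.6512

1.6512


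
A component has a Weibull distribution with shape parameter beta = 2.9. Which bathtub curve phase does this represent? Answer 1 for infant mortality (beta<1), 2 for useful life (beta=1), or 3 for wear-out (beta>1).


beta = 2.9
Compare beta to 1:
beta < 1 => infant mortality (phase 1)
beta = 1 => useful life (phase 2)
beta > 1 => wear-out (phase 3)
Since beta = 2.9, this is wear-out (increasing failure rate)
Phase = 3

3


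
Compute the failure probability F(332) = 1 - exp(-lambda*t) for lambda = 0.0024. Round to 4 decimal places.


lambda = 0.0024, t = 332
lambda * t = 0.7968
exp(-0.7968) = 0.4508
F(t) = 1 - 0.4508
F(t) = 0.5492

0.5492


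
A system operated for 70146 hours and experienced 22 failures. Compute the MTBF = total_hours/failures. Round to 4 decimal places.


total_hours = 70146
failures = 22
MTBF = 70146 / 22
MTBF = 3188.4545

3188.4545


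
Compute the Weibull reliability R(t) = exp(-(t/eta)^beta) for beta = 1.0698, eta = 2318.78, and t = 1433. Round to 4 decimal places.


beta = 1.0698, eta = 2318.78, t = 1433
t/eta = 1433 / 2318.78 = 0.618
(t/eta)^beta = 0.618^1.0698 = 0.5976
R(t) = exp(-0.5976)
R(t) = 0.5501

0.5501


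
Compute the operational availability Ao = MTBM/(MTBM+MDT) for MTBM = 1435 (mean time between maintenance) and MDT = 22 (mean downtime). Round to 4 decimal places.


MTBM = 1435
MDT = 22
MTBM + MDT = 1457
Ao = 1435 / 1457
Ao = 0.9849

0.9849


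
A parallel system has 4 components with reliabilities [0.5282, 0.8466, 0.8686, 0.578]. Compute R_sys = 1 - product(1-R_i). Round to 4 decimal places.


Components: [0.5282, 0.8466, 0.8686, 0.578]
(1 - 0.5282) = 0.4718, running product = 0.4718
(1 - 0.8466) = 0.1534, running product = 0.0724
(1 - 0.8686) = 0.1314, running product = 0.0095
(1 - 0.578) = 0.422, running product = 0.004
Product of (1-R_i) = 0.004
R_sys = 1 - 0.004 = 0.996

0.996


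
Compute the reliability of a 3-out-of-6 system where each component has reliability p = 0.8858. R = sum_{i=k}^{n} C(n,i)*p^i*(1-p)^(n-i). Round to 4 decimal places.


k = 3, n = 6, p = 0.8858
i=3: C(6,3)=20 * 0.8858^3 * 0.1142^3 = 0.0207
i=4: C(6,4)=15 * 0.8858^4 * 0.1142^2 = 0.1204
i=5: C(6,5)=6 * 0.8858^5 * 0.1142^1 = 0.3737
i=6: C(6,6)=1 * 0.8858^6 * 0.1142^0 = 0.4831
R = sum of terms = 0.9979

0.9979


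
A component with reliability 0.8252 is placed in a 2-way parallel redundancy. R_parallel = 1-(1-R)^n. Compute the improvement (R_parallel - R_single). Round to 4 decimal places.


R_single = 0.8252, n = 2
1 - R_single = 0.1748
(1 - R_single)^n = 0.1748^2 = 0.0306
R_parallel = 1 - 0.0306 = 0.9694
Improvement = 0.9694 - 0.8252
Improvement = 0.1442

0.1442


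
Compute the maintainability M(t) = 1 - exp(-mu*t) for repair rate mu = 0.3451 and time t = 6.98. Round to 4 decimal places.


mu = 0.3451, t = 6.98
mu * t = 0.3451 * 6.98 = 2.4088
exp(-2.4088) = 0.0899
M(t) = 1 - 0.0899
M(t) = 0.9101

0.9101


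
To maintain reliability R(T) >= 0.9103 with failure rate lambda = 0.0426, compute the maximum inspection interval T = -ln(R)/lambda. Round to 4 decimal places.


R_target = 0.9103
lambda = 0.0426
-ln(0.9103) = 0.094
T = 0.094 / 0.0426
T = 2.2061

2.2061


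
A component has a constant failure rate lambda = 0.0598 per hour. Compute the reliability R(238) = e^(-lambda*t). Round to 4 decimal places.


lambda = 0.0598
t = 238
lambda * t = 14.2324
R(t) = e^(-14.2324)
R(t) = 0.0

0.0


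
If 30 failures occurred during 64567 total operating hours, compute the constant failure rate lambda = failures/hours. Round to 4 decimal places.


failures = 30
total_hours = 64567
lambda = 30 / 64567
lambda = 0.0005

0.0005


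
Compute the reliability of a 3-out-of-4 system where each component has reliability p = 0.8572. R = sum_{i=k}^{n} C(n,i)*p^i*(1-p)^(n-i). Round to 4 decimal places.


k = 3, n = 4, p = 0.8572
i=3: C(4,3)=4 * 0.8572^3 * 0.1428^1 = 0.3598
i=4: C(4,4)=1 * 0.8572^4 * 0.1428^0 = 0.5399
R = sum of terms = 0.8997

0.8997


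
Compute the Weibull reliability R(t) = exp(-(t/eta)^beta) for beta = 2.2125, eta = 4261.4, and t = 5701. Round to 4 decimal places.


beta = 2.2125, eta = 4261.4, t = 5701
t/eta = 5701 / 4261.4 = 1.3378
(t/eta)^beta = 1.3378^2.2125 = 1.904
R(t) = exp(-1.904)
R(t) = 0.149

0.149


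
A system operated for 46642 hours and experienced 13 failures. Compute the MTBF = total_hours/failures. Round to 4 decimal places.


total_hours = 46642
failures = 13
MTBF = 46642 / 13
MTBF = 3587.8462

3587.8462


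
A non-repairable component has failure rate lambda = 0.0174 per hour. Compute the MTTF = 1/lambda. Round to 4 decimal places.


lambda = 0.0174
MTTF = 1 / 0.0174
MTTF = 57.4713

57.4713


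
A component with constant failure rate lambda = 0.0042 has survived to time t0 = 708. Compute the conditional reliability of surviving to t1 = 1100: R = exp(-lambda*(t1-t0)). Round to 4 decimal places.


lambda = 0.0042
t0 = 708, t1 = 1100
t1 - t0 = 392
lambda * (t1-t0) = 0.0042 * 392 = 1.6464
R = exp(-1.6464)
R = 0.1927

0.1927


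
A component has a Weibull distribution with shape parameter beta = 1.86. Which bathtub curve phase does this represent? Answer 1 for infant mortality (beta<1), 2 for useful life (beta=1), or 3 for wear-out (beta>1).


beta = 1.86
Compare beta to 1:
beta < 1 => infant mortality (phase 1)
beta = 1 => useful life (phase 2)
beta > 1 => wear-out (phase 3)
Since beta = 1.86, this is wear-out (increasing failure rate)
Phase = 3

3


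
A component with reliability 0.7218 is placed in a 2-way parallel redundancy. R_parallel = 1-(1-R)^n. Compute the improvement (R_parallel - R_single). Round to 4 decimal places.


R_single = 0.7218, n = 2
1 - R_single = 0.2782
(1 - R_single)^n = 0.2782^2 = 0.0774
R_parallel = 1 - 0.0774 = 0.9226
Improvement = 0.9226 - 0.7218
Improvement = 0.2008

0.2008


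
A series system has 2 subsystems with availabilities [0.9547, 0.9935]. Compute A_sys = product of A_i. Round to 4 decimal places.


Subsystems: [0.9547, 0.9935]
After subsystem 1 (A=0.9547): product = 0.9547
After subsystem 2 (A=0.9935): product = 0.9485
A_sys = 0.9485

0.9485


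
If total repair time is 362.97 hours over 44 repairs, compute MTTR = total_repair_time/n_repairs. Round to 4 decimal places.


total_repair_time = 362.97
n_repairs = 44
MTTR = 362.97 / 44
MTTR = 8.2493

8.2493


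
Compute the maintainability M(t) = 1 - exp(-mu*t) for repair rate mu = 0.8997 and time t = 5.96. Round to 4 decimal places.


mu = 0.8997, t = 5.96
mu * t = 0.8997 * 5.96 = 5.3622
exp(-5.3622) = 0.0047
M(t) = 1 - 0.0047
M(t) = 0.9953

0.9953


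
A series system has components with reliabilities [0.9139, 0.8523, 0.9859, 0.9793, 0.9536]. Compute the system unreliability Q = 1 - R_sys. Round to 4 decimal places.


Components: [0.9139, 0.8523, 0.9859, 0.9793, 0.9536]
After component 1: product = 0.9139
After component 2: product = 0.7789
After component 3: product = 0.7679
After component 4: product = 0.752
After component 5: product = 0.7171
R_sys = 0.7171
Q = 1 - 0.7171 = 0.2829

0.2829


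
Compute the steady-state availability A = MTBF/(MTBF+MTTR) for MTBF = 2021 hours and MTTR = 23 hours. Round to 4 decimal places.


MTBF = 2021
MTTR = 23
MTBF + MTTR = 2044
A = 2021 / 2044
A = 0.9887

0.9887


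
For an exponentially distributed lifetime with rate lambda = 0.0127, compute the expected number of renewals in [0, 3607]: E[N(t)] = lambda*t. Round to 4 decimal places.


lambda = 0.0127
t = 3607
E[N(t)] = lambda * t
E[N(t)] = 0.0127 * 3607
E[N(t)] = 45.8089

45.8089


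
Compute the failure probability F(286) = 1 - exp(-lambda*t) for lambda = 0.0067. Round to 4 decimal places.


lambda = 0.0067, t = 286
lambda * t = 1.9162
exp(-1.9162) = 0.1472
F(t) = 1 - 0.1472
F(t) = 0.8528

0.8528


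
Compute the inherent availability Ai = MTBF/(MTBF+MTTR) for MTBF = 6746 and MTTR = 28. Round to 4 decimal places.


MTBF = 6746
MTTR = 28
MTBF + MTTR = 6774
Ai = 6746 / 6774
Ai = 0.9959

0.9959


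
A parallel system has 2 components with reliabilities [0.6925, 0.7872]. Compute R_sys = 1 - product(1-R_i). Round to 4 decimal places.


Components: [0.6925, 0.7872]
(1 - 0.6925) = 0.3075, running product = 0.3075
(1 - 0.7872) = 0.2128, running product = 0.0654
Product of (1-R_i) = 0.0654
R_sys = 1 - 0.0654 = 0.9346

0.9346


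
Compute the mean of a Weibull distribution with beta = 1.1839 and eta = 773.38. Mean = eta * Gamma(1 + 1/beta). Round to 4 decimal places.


beta = 1.1839, eta = 773.38
1/beta = 0.8447
1 + 1/beta = 1.8447
Gamma(1.8447) = 0.944
Mean = 773.38 * 0.944
Mean = 730.0723

730.0723


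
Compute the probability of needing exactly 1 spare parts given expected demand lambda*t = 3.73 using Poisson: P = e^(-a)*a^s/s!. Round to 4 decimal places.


a = 3.73, s = 1
e^(-a) = e^(-3.73) = 0.024
a^s = 3.73^1 = 3.73
s! = 1
P = 0.024 * 3.73 / 1
P = 0.0895

0.0895


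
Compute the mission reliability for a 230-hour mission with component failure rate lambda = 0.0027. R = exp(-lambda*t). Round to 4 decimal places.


lambda = 0.0027
mission_time = 230
lambda * t = 0.0027 * 230 = 0.621
R = exp(-0.621)
R = 0.5374

0.5374


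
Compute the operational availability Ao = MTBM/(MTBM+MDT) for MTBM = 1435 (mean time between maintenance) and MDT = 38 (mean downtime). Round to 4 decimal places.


MTBM = 1435
MDT = 38
MTBM + MDT = 1473
Ao = 1435 / 1473
Ao = 0.9742

0.9742


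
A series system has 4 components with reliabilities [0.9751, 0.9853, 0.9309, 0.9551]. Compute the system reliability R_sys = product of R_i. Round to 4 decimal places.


Components: [0.9751, 0.9853, 0.9309, 0.9551]
After component 1 (R=0.9751): product = 0.9751
After component 2 (R=0.9853): product = 0.9608
After component 3 (R=0.9309): product = 0.8944
After component 4 (R=0.9551): product = 0.8542
R_sys = 0.8542

0.8542


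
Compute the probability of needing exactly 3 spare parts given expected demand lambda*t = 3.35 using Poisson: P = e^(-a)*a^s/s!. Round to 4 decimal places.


a = 3.35, s = 3
e^(-a) = e^(-3.35) = 0.0351
a^s = 3.35^3 = 37.5954
s! = 6
P = 0.0351 * 37.5954 / 6
P = 0.2198

0.2198


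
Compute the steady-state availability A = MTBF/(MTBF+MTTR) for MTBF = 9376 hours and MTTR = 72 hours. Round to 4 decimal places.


MTBF = 9376
MTTR = 72
MTBF + MTTR = 9448
A = 9376 / 9448
A = 0.9924

0.9924


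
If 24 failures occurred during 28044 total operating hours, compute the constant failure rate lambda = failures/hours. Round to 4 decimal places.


failures = 24
total_hours = 28044
lambda = 24 / 28044
lambda = 0.0009

0.0009


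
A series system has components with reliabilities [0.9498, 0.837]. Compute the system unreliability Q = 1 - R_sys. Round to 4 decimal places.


Components: [0.9498, 0.837]
After component 1: product = 0.9498
After component 2: product = 0.795
R_sys = 0.795
Q = 1 - 0.795 = 0.205

0.205


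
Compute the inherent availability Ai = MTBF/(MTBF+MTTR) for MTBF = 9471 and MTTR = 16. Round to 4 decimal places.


MTBF = 9471
MTTR = 16
MTBF + MTTR = 9487
Ai = 9471 / 9487
Ai = 0.9983

0.9983


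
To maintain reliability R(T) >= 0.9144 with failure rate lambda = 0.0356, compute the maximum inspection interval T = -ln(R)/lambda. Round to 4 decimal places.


R_target = 0.9144
lambda = 0.0356
-ln(0.9144) = 0.0895
T = 0.0895 / 0.0356
T = 2.5137

2.5137


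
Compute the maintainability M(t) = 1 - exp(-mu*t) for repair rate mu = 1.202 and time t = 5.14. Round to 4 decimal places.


mu = 1.202, t = 5.14
mu * t = 1.202 * 5.14 = 6.1783
exp(-6.1783) = 0.0021
M(t) = 1 - 0.0021
M(t) = 0.9979

0.9979


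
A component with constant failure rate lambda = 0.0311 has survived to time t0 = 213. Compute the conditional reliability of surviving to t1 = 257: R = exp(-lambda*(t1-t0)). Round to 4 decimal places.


lambda = 0.0311
t0 = 213, t1 = 257
t1 - t0 = 44
lambda * (t1-t0) = 0.0311 * 44 = 1.3684
R = exp(-1.3684)
R = 0.2545

0.2545


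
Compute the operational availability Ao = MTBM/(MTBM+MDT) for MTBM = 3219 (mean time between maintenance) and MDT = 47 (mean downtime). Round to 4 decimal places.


MTBM = 3219
MDT = 47
MTBM + MDT = 3266
Ao = 3219 / 3266
Ao = 0.9856

0.9856


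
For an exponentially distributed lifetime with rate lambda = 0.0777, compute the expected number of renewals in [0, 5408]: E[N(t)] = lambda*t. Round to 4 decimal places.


lambda = 0.0777
t = 5408
E[N(t)] = lambda * t
E[N(t)] = 0.0777 * 5408
E[N(t)] = 420.2016

420.2016


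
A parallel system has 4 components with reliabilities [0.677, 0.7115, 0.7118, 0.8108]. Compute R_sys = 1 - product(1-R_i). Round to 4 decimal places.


Components: [0.677, 0.7115, 0.7118, 0.8108]
(1 - 0.677) = 0.323, running product = 0.323
(1 - 0.7115) = 0.2885, running product = 0.0932
(1 - 0.7118) = 0.2882, running product = 0.0269
(1 - 0.8108) = 0.1892, running product = 0.0051
Product of (1-R_i) = 0.0051
R_sys = 1 - 0.0051 = 0.9949

0.9949


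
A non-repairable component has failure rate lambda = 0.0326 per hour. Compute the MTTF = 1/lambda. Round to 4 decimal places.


lambda = 0.0326
MTTF = 1 / 0.0326
MTTF = 30.6748

30.6748


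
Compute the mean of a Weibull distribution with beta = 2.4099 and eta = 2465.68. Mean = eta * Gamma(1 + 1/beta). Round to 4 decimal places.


beta = 2.4099, eta = 2465.68
1/beta = 0.415
1 + 1/beta = 1.415
Gamma(1.415) = 0.8866
Mean = 2465.68 * 0.8866
Mean = 2185.9507

2185.9507


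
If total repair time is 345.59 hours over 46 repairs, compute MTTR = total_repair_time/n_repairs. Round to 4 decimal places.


total_repair_time = 345.59
n_repairs = 46
MTTR = 345.59 / 46
MTTR = 7.5128

7.5128


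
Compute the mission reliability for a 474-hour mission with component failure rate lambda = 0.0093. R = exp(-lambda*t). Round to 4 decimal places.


lambda = 0.0093
mission_time = 474
lambda * t = 0.0093 * 474 = 4.4082
R = exp(-4.4082)
R = 0.0122

0.0122


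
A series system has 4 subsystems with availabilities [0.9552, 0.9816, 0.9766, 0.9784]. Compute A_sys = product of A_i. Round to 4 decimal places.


Subsystems: [0.9552, 0.9816, 0.9766, 0.9784]
After subsystem 1 (A=0.9552): product = 0.9552
After subsystem 2 (A=0.9816): product = 0.9376
After subsystem 3 (A=0.9766): product = 0.9157
After subsystem 4 (A=0.9784): product = 0.8959
A_sys = 0.8959

0.8959


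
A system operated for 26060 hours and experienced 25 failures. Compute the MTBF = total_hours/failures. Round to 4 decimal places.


total_hours = 26060
failures = 25
MTBF = 26060 / 25
MTBF = 1042.4

1042.4


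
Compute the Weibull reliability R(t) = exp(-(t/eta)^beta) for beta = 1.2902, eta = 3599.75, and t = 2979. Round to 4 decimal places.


beta = 1.2902, eta = 3599.75, t = 2979
t/eta = 2979 / 3599.75 = 0.8276
(t/eta)^beta = 0.8276^1.2902 = 0.7833
R(t) = exp(-0.7833)
R(t) = 0.4569

0.4569


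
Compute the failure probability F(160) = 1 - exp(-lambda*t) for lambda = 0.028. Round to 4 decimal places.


lambda = 0.028, t = 160
lambda * t = 4.48
exp(-4.48) = 0.0113
F(t) = 1 - 0.0113
F(t) = 0.9887

0.9887


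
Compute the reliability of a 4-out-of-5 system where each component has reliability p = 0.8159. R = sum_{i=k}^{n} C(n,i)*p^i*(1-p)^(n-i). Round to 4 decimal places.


k = 4, n = 5, p = 0.8159
i=4: C(5,4)=5 * 0.8159^4 * 0.1841^1 = 0.4079
i=5: C(5,5)=1 * 0.8159^5 * 0.1841^0 = 0.3616
R = sum of terms = 0.7695

0.7695


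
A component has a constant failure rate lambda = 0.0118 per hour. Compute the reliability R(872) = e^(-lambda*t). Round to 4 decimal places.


lambda = 0.0118
t = 872
lambda * t = 10.2896
R(t) = e^(-10.2896)
R(t) = 0.0

0.0


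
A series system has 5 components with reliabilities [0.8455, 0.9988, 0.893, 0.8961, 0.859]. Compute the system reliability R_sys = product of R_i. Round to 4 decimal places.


Components: [0.8455, 0.9988, 0.893, 0.8961, 0.859]
After component 1 (R=0.8455): product = 0.8455
After component 2 (R=0.9988): product = 0.8445
After component 3 (R=0.893): product = 0.7541
After component 4 (R=0.8961): product = 0.6758
After component 5 (R=0.859): product = 0.5805
R_sys = 0.5805

0.5805


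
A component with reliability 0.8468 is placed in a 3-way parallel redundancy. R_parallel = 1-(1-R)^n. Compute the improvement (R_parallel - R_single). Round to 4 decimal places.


R_single = 0.8468, n = 3
1 - R_single = 0.1532
(1 - R_single)^n = 0.1532^3 = 0.0036
R_parallel = 1 - 0.0036 = 0.9964
Improvement = 0.9964 - 0.8468
Improvement = 0.1496

0.1496


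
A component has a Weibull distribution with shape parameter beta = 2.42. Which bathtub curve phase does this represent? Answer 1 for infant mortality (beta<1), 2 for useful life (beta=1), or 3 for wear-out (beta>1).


beta = 2.42
Compare beta to 1:
beta < 1 => infant mortality (phase 1)
beta = 1 => useful life (phase 2)
beta > 1 => wear-out (phase 3)
Since beta = 2.42, this is wear-out (increasing failure rate)
Phase = 3

3


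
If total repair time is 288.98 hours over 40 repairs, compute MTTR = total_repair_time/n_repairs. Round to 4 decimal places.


total_repair_time = 288.98
n_repairs = 40
MTTR = 288.98 / 40
MTTR = 7.2245

7.2245


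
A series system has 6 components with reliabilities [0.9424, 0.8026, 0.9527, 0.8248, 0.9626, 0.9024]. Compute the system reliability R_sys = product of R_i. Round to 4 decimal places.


Components: [0.9424, 0.8026, 0.9527, 0.8248, 0.9626, 0.9024]
After component 1 (R=0.9424): product = 0.9424
After component 2 (R=0.8026): product = 0.7564
After component 3 (R=0.9527): product = 0.7206
After component 4 (R=0.8248): product = 0.5943
After component 5 (R=0.9626): product = 0.5721
After component 6 (R=0.9024): product = 0.5163
R_sys = 0.5163

0.5163


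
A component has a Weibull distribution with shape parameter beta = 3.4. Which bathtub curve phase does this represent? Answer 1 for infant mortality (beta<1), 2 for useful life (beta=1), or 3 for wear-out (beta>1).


beta = 3.4
Compare beta to 1:
beta < 1 => infant mortality (phase 1)
beta = 1 => useful life (phase 2)
beta > 1 => wear-out (phase 3)
Since beta = 3.4, this is wear-out (increasing failure rate)
Phase = 3

3


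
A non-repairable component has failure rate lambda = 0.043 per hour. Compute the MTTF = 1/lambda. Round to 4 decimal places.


lambda = 0.043
MTTF = 1 / 0.043
MTTF = 23.2558

23.2558


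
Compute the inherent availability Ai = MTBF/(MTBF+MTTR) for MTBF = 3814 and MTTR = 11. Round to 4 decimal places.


MTBF = 3814
MTTR = 11
MTBF + MTTR = 3825
Ai = 3814 / 3825
Ai = 0.9971

0.9971


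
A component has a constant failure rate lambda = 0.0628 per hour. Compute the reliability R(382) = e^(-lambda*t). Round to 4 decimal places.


lambda = 0.0628
t = 382
lambda * t = 23.9896
R(t) = e^(-23.9896)
R(t) = 0.0

0.0


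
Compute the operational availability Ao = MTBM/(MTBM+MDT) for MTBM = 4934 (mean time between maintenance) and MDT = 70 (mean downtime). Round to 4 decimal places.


MTBM = 4934
MDT = 70
MTBM + MDT = 5004
Ao = 4934 / 5004
Ao = 0.986

0.986


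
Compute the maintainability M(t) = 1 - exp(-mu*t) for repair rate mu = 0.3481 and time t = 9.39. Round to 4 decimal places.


mu = 0.3481, t = 9.39
mu * t = 0.3481 * 9.39 = 3.2687
exp(-3.2687) = 0.0381
M(t) = 1 - 0.0381
M(t) = 0.9619

0.9619


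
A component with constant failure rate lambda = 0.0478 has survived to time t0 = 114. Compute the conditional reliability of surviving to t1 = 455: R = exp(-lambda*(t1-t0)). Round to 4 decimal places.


lambda = 0.0478
t0 = 114, t1 = 455
t1 - t0 = 341
lambda * (t1-t0) = 0.0478 * 341 = 16.2998
R = exp(-16.2998)
R = 0.0

0.0


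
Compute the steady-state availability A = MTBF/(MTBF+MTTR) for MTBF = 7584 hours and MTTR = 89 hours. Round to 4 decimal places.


MTBF = 7584
MTTR = 89
MTBF + MTTR = 7673
A = 7584 / 7673
A = 0.9884

0.9884


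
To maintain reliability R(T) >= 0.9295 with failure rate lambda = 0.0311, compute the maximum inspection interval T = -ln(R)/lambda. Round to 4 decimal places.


R_target = 0.9295
lambda = 0.0311
-ln(0.9295) = 0.0731
T = 0.0731 / 0.0311
T = 2.3508

2.3508


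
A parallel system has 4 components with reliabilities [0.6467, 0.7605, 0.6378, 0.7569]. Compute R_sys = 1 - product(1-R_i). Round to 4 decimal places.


Components: [0.6467, 0.7605, 0.6378, 0.7569]
(1 - 0.6467) = 0.3533, running product = 0.3533
(1 - 0.7605) = 0.2395, running product = 0.0846
(1 - 0.6378) = 0.3622, running product = 0.0306
(1 - 0.7569) = 0.2431, running product = 0.0075
Product of (1-R_i) = 0.0075
R_sys = 1 - 0.0075 = 0.9925

0.9925


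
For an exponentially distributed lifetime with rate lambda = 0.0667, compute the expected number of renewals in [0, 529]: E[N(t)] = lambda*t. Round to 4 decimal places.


lambda = 0.0667
t = 529
E[N(t)] = lambda * t
E[N(t)] = 0.0667 * 529
E[N(t)] = 35.2843

35.2843


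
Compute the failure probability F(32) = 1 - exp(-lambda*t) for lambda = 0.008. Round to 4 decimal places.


lambda = 0.008, t = 32
lambda * t = 0.256
exp(-0.256) = 0.7741
F(t) = 1 - 0.7741
F(t) = 0.2259

0.2259


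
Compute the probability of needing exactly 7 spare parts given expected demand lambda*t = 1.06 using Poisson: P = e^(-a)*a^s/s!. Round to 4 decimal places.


a = 1.06, s = 7
e^(-a) = e^(-1.06) = 0.3465
a^s = 1.06^7 = 1.5036
s! = 5040
P = 0.3465 * 1.5036 / 5040
P = 0.0001

0.0001
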